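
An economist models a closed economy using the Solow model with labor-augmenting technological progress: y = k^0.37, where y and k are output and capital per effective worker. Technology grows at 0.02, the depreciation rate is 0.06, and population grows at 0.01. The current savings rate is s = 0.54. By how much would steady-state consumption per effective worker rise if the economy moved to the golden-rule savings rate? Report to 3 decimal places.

Δc ≈ 0.128

Break-even investment rate: n + g + δ = 0.01 + 0.02 + 0.06 = 0.09.
Current steady state (s = 0.54): k* = (0.54/0.09)^(1/0.63) ≈ 17.1854, y* = 17.1854^0.37 ≈ 2.8642, c* = (1−0.54)·2.8642 ≈ 1.3176.
At the golden rule the marginal product of capital equals n+g+δ: 0.37·k^(0.37−1) = 0.09. Solving, k_gold = (0.37/0.09)^(1/0.63) ≈ 9.4306.
y_gold = 9.4306^0.37 ≈ 2.2939, c_gold = y_gold − 0.09·k_gold ≈ 1.4452.
Gain: Δc = 1.4452 − 1.3176 ≈ 0.1276.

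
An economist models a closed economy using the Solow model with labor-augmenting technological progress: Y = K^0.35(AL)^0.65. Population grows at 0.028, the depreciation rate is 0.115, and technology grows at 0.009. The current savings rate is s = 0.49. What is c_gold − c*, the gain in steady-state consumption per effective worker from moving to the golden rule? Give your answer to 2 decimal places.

Δc ≈ 0.06

The effective depreciation rate is n + g + δ = 0.028 + 0.009 + 0.115 = 0.152.
Current steady state (s = 0.49): k* = (0.49/0.152)^(1/0.65) ≈ 6.0545, y* = 6.0545^0.35 ≈ 1.8781, c* = (1−0.49)·1.8781 ≈ 0.9579.
Maximizing c = f(k) − (n+g+δ)·k gives f'(k) = n+g+δ, i.e. 0.35·k^(0.35−1) = 0.152, so k_gold = (0.35/0.152)^(1/0.65) ≈ 3.6080.
y_gold = 3.6080^0.35 ≈ 1.5669, c_gold = y_gold − 0.152·k_gold ≈ 1.0185.
Gain: Δc = 1.0185 − 0.9579 ≈ 0.0606.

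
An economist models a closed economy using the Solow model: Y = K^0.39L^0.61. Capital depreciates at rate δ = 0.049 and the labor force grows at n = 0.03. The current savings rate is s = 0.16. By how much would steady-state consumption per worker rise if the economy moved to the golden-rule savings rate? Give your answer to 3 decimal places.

Δc ≈ 0.374

Break-even investment rate: n + δ = 0.03 + 0.049 = 0.079.
Current steady state (s = 0.16): k* = (0.16/0.079)^(1/0.61) ≈ 3.1801, y* = 3.1801^0.39 ≈ 1.5702, c* = (1−0.16)·1.5702 ≈ 1.3190.
Maximizing c = f(k) − (n+δ)·k gives f'(k) = n+δ, i.e. 0.39·k^(0.39−1) = 0.079, so k_gold = (0.39/0.079)^(1/0.61) ≈ 13.7020.
y_gold = 13.7020^0.39 ≈ 2.7755, c_gold = y_gold − 0.079·k_gold ≈ 1.6931.
Gain: Δc = 1.6931 − 1.3190 ≈ 0.3741.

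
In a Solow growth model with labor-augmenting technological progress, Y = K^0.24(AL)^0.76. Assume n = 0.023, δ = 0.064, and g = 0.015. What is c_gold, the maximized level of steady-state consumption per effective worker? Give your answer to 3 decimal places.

c_gold ≈ 0.996

Capital per effective worker breaks even when investment replaces (n + g + δ)·k; here n + g + δ = 0.102.
Golden rule sets MPK = n+g+δ: 0.24·k^(0.24−1) = 0.102, so k_gold = (0.24/0.102)^(1/0.76) ≈ 3.0829.
y_gold = 3.0829^0.24 ≈ 1.3102.
c_gold = y_gold − (n+g+δ)·k_gold = 1.3102 − 0.102·3.0829 ≈ 0.9958.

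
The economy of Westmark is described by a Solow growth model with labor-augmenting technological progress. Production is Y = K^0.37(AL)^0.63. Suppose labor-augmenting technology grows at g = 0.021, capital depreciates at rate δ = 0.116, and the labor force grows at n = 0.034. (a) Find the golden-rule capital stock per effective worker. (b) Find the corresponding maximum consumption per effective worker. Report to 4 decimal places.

The effective depreciation rate is n + g + δ = 0.034 + 0.021 + 0.116 = 0.171.
Maximizing c = f(k) − (n+g+δ)·k gives f'(k) = n+g+δ, i.e. 0.37·k^(0.37−1) = 0.171, so k_gold = (0.37/0.171)^(1/0.63) ≈ 3.4046.
y_gold = 3.4046^0.37 ≈ 1.5735; c_gold = y_gold − 0.171·k_gold ≈ 0.9913.

(a) k_gold ≈ 3.4046; (b) c_gold ≈ 0.9913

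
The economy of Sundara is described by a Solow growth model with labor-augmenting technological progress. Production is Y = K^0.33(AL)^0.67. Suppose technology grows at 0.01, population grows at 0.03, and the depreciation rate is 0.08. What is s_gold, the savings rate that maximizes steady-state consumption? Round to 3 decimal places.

s_gold = 0.330

The effective depreciation rate is n + g + δ = 0.03 + 0.01 + 0.08 = 0.12.
At the golden rule MPK = n+g+δ, and in any Cobb-Douglas steady state s = (n+g+δ)·k/y = MPK·k/y = capital's share 0.33.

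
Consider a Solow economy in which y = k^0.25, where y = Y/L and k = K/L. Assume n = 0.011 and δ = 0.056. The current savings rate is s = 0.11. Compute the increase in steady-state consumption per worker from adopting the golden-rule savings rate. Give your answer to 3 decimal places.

The effective depreciation rate is n + δ = 0.011 + 0.056 = 0.067.
Current steady state (s = 0.11): k* = (0.11/0.067)^(1/0.75) ≈ 1.9368, y* = 1.9368^0.25 ≈ 1.1797, c* = (1−0.11)·1.1797 ≈ 1.0499.
Setting f'(k) = n+δ gives 0.25·k^(0.25−1) = 0.067, hence k_gold = (0.25/0.067)^(1/0.75) ≈ 5.7874.
y_gold = 5.7874^0.25 ≈ 1.5510, c_gold = y_gold − 0.067·k_gold ≈ 1.1633.
Gain: Δc = 1.1633 − 1.0499 ≈ 0.1133.

Δc ≈ 0.113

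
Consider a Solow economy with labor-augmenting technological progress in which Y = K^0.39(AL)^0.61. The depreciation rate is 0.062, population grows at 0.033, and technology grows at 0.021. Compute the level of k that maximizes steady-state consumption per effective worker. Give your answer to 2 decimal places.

k_gold ≈ 7.30

Break-even investment rate: n + g + δ = 0.033 + 0.021 + 0.062 = 0.116.
Setting f'(k) = n+g+δ gives 0.39·k^(0.39−1) = 0.116, hence k_gold = (0.39/0.116)^(1/0.61) ≈ 7.2994.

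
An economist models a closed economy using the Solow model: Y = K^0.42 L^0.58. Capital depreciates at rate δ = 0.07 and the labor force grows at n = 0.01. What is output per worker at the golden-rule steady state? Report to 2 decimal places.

The effective depreciation rate is n + δ = 0.01 + 0.07 = 0.08.
Setting f'(k) = n+δ gives 0.42·k^(0.42−1) = 0.08, hence k_gold = (0.42/0.08)^(1/0.58) ≈ 17.4443.
Output: y_gold = k_gold^0.42 = 17.4443^0.42 ≈ 3.3227.

y_gold ≈ 3.32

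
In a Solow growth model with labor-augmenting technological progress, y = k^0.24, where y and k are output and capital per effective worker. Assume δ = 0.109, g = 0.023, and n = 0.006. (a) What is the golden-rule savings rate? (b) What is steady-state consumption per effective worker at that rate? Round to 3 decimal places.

(a) s_gold = 0.240; (b) c_gold ≈ 0.905

Capital per effective worker breaks even when investment replaces (n + g + δ)·k; here n + g + δ = 0.138.
For Cobb-Douglas, s_gold equals capital's share: s_gold = 0.24.
Setting f'(k) = n+g+δ gives 0.24·k^(0.24−1) = 0.138, hence k_gold = (0.24/0.138)^(1/0.76) ≈ 2.0712.
y_gold = 2.0712^0.24 ≈ 1.1910; c_gold = (1−0.24)·y_gold ≈ 0.9051.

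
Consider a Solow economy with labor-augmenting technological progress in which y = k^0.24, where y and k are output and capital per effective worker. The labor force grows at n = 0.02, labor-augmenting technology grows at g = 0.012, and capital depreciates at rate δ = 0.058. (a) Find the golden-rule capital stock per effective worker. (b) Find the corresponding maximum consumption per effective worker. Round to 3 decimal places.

(a) k_gold ≈ 3.635; (b) c_gold ≈ 1.036

The effective depreciation rate is n + g + δ = 0.02 + 0.012 + 0.058 = 0.09.
Maximizing c = f(k) − (n+g+δ)·k gives f'(k) = n+g+δ, i.e. 0.24·k^(0.24−1) = 0.09, so k_gold = (0.24/0.09)^(1/0.76) ≈ 3.6348.
y_gold = 3.6348^0.24 ≈ 1.3631; c_gold = y_gold − 0.09·k_gold ≈ 1.0359.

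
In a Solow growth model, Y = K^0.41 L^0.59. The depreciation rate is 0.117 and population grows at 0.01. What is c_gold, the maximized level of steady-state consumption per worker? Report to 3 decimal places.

c_gold ≈ 1.332

The effective depreciation rate is n + δ = 0.01 + 0.117 = 0.127.
Golden rule sets MPK = n+δ: 0.41·k^(0.41−1) = 0.127, so k_gold = (0.41/0.127)^(1/0.59) ≈ 7.2892.
y_gold = 7.2892^0.41 ≈ 2.2579.
c_gold = y_gold − (n+δ)·k_gold = 2.2579 − 0.127·7.2892 ≈ 1.3321.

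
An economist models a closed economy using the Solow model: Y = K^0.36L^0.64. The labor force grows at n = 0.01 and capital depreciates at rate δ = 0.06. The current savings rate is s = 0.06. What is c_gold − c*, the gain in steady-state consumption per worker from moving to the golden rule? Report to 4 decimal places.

Break-even investment rate: n + δ = 0.01 + 0.06 = 0.07.
Current steady state (s = 0.06): k* = (0.06/0.07)^(1/0.64) ≈ 0.7860, y* = 0.7860^0.36 ≈ 0.9169, c* = (1−0.06)·0.9169 ≈ 0.8619.
Setting f'(k) = n+δ gives 0.36·k^(0.36−1) = 0.07, hence k_gold = (0.36/0.07)^(1/0.64) ≈ 12.9198.
y_gold = 12.9198^0.36 ≈ 2.5122, c_gold = y_gold − 0.07·k_gold ≈ 1.6078.
Gain: Δc = 1.6078 − 0.8619 ≈ 0.7459.

Δc ≈ 0.7459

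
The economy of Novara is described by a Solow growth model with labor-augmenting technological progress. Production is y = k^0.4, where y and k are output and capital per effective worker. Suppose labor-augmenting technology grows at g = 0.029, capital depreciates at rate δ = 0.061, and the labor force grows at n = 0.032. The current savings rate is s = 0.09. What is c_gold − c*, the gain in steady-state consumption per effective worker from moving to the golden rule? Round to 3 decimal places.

n + g + δ = 0.032 + 0.029 + 0.061 = 0.122.
Current steady state (s = 0.09): k* = (0.09/0.122)^(1/0.6) ≈ 0.6023, y* = 0.6023^0.4 ≈ 0.8164, c* = (1−0.09)·0.8164 ≈ 0.7430.
At the golden rule the marginal product of capital equals n+g+δ: 0.4·k^(0.4−1) = 0.122. Solving, k_gold = (0.4/0.122)^(1/0.6) ≈ 7.2360.
y_gold = 7.2360^0.4 ≈ 2.2070, c_gold = y_gold − 0.122·k_gold ≈ 1.3242.
Gain: Δc = 1.3242 − 0.7430 ≈ 0.5812.

Δc ≈ 0.581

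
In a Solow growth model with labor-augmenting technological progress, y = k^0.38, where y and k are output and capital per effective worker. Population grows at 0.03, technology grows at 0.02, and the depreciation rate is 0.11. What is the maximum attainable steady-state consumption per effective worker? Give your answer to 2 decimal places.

c_gold ≈ 1.05

The effective depreciation rate is n + g + δ = 0.03 + 0.02 + 0.11 = 0.16.
Maximizing c = f(k) − (n+g+δ)·k gives f'(k) = n+g+δ, i.e. 0.38·k^(0.38−1) = 0.16, so k_gold = (0.38/0.16)^(1/0.62) ≈ 4.0356.
y_gold = 4.0356^0.38 ≈ 1.6992.
c_gold = y_gold − (n+g+δ)·k_gold = 1.6992 − 0.16·4.0356 ≈ 1.0535.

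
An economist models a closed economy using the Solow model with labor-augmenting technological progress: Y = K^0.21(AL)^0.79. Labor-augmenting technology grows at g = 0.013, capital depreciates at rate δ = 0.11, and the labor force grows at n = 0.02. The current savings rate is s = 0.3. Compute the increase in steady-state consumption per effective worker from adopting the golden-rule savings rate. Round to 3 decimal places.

n + g + δ = 0.02 + 0.013 + 0.11 = 0.143.
Current steady state (s = 0.3): k* = (0.3/0.143)^(1/0.79) ≈ 2.5546, y* = 2.5546^0.21 ≈ 1.2177, c* = (1−0.3)·1.2177 ≈ 0.8524.
Setting f'(k) = n+g+δ gives 0.21·k^(0.21−1) = 0.143, hence k_gold = (0.21/0.143)^(1/0.79) ≈ 1.6265.
y_gold = 1.6265^0.21 ≈ 1.1075, c_gold = y_gold − 0.143·k_gold ≈ 0.8750.
Gain: Δc = 0.8750 − 0.8524 ≈ 0.0226.

Δc ≈ 0.023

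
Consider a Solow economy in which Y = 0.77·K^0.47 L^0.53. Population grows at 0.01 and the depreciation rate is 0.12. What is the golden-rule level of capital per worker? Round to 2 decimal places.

k_gold ≈ 6.90

n + δ = 0.01 + 0.12 = 0.13.
Maximizing c = f(k) − (n+δ)·k gives f'(k) = n+δ, i.e. 0.47·0.77·k^(0.47−1) = 0.13, so k_gold = (0.47·0.77/0.13)^(1/0.53) ≈ 6.9017.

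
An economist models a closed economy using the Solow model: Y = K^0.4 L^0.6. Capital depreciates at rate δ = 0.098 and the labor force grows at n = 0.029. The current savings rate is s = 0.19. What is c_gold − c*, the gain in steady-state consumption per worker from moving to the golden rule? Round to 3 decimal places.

Break-even investment rate: n + δ = 0.029 + 0.098 = 0.127.
Current steady state (s = 0.19): k* = (0.19/0.127)^(1/0.6) ≈ 1.9570, y* = 1.9570^0.4 ≈ 1.3081, c* = (1−0.19)·1.3081 ≈ 1.0595.
Golden rule sets MPK = n+δ: 0.4·k^(0.4−1) = 0.127, so k_gold = (0.4/0.127)^(1/0.6) ≈ 6.7675.
y_gold = 6.7675^0.4 ≈ 2.1487, c_gold = y_gold − 0.127·k_gold ≈ 1.2892.
Gain: Δc = 1.2892 − 1.0595 ≈ 0.2297.

Δc ≈ 0.230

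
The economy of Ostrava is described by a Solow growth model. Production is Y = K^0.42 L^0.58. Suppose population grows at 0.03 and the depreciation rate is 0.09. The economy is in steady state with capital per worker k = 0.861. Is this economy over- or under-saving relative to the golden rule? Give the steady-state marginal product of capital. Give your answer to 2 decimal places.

under-saving; MPK ≈ 0.46

Capital per worker breaks even when investment replaces (n + δ)·k; here n + δ = 0.12.
MPK = 0.42·k^(0.42−1) = 0.42·0.861^(-0.58) ≈ 0.4581.
MPK > 0.12, so the economy is dynamically efficient (under-saving).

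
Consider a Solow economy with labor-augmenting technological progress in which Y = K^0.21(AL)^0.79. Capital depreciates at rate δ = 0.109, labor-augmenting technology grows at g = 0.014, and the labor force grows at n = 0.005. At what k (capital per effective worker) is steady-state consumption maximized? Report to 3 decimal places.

Capital per effective worker breaks even when investment replaces (n + g + δ)·k; here n + g + δ = 0.128.
Golden rule sets MPK = n+g+δ: 0.21·k^(0.21−1) = 0.128, so k_gold = (0.21/0.128)^(1/0.79) ≈ 1.8714.

k_gold ≈ 1.871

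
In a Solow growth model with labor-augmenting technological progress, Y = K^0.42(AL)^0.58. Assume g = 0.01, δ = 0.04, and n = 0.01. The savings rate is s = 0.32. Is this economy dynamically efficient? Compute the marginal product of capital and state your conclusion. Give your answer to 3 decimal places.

Break-even investment rate: n + g + δ = 0.01 + 0.01 + 0.04 = 0.06.
Steady-state k*: s·k^0.42 = 0.06·k gives k* = (0.32/0.06)^(1/0.58) ≈ 17.9245.
MPK = 0.42·17.9245^(-0.58) ≈ 0.0787.
MPK > n+g+δ = 0.06, so the economy is dynamically efficient (under-saving).

dynamically efficient; MPK ≈ 0.079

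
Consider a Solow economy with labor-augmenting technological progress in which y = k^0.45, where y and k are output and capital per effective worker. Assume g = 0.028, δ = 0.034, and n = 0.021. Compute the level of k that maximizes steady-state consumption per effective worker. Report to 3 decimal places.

k_gold ≈ 21.617

Break-even investment rate: n + g + δ = 0.021 + 0.028 + 0.034 = 0.083.
Setting f'(k) = n+g+δ gives 0.45·k^(0.45−1) = 0.083, hence k_gold = (0.45/0.083)^(1/0.55) ≈ 21.6167.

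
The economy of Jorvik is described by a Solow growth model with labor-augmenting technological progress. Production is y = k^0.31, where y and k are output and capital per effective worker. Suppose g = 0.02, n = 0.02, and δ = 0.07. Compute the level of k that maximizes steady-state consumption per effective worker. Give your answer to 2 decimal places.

k_gold ≈ 4.49

The effective depreciation rate is n + g + δ = 0.02 + 0.02 + 0.07 = 0.11.
Maximizing c = f(k) − (n+g+δ)·k gives f'(k) = n+g+δ, i.e. 0.31·k^(0.31−1) = 0.11, so k_gold = (0.31/0.11)^(1/0.69) ≈ 4.4888.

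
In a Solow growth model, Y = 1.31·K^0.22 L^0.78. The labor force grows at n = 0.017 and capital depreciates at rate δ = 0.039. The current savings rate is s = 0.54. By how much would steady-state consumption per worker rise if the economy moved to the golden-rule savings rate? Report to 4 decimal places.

Δc ≈ 0.3897

n + δ = 0.017 + 0.039 = 0.056.
Current steady state (s = 0.54): k* = (0.54·1.31/0.056)^(1/0.78) ≈ 25.8315, y* = 1.31·25.8315^0.22 ≈ 2.6788, c* = (1−0.54)·2.6788 ≈ 1.2323.
Maximizing c = f(k) − (n+δ)·k gives f'(k) = n+δ, i.e. 0.22·1.31·k^(0.22−1) = 0.056, so k_gold = (0.22·1.31/0.056)^(1/0.78) ≈ 8.1693.
y_gold = 1.31·8.1693^0.22 ≈ 2.0795, c_gold = y_gold − 0.056·k_gold ≈ 1.6220.
Gain: Δc = 1.6220 − 1.2323 ≈ 0.3897.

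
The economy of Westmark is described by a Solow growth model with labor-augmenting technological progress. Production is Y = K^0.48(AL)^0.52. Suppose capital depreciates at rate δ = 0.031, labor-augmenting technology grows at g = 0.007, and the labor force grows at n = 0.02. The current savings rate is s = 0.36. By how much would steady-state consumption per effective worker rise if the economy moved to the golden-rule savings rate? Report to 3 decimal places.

Δc ≈ 0.206

n + g + δ = 0.02 + 0.007 + 0.031 = 0.058.
Current steady state (s = 0.36): k* = (0.36/0.058)^(1/0.52) ≈ 33.4779, y* = 33.4779^0.48 ≈ 5.3937, c* = (1−0.36)·5.3937 ≈ 3.4519.
Maximizing c = f(k) − (n+g+δ)·k gives f'(k) = n+g+δ, i.e. 0.48·k^(0.48−1) = 0.058, so k_gold = (0.48/0.058)^(1/0.52) ≈ 58.2137.
y_gold = 58.2137^0.48 ≈ 7.0342, c_gold = y_gold − 0.058·k_gold ≈ 3.6578.
Gain: Δc = 3.6578 − 3.4519 ≈ 0.2058.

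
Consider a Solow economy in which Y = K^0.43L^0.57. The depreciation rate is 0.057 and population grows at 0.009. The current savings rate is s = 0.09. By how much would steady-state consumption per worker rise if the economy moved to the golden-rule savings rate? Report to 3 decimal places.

n + δ = 0.009 + 0.057 = 0.066.
Current steady state (s = 0.09): k* = (0.09/0.066)^(1/0.57) ≈ 1.7231, y* = 1.7231^0.43 ≈ 1.2636, c* = (1−0.09)·1.2636 ≈ 1.1499.
At the golden rule the marginal product of capital equals n+δ: 0.43·k^(0.43−1) = 0.066. Solving, k_gold = (0.43/0.066)^(1/0.57) ≈ 26.7878.
y_gold = 26.7878^0.43 ≈ 4.1116, c_gold = y_gold − 0.066·k_gold ≈ 2.3436.
Gain: Δc = 2.3436 − 1.1499 ≈ 1.1937.

Δc ≈ 1.194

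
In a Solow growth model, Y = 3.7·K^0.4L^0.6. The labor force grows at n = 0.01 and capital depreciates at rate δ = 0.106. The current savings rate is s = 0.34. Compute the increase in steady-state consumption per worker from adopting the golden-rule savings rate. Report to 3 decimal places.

Capital per worker breaks even when investment replaces (n + δ)·k; here n + δ = 0.116.
Current steady state (s = 0.34): k* = (0.34·3.7/0.116)^(1/0.6) ≈ 53.1338, y* = 3.7·53.1338^0.4 ≈ 18.1280, c* = (1−0.34)·18.1280 ≈ 11.9645.
Maximizing c = f(k) − (n+δ)·k gives f'(k) = n+δ, i.e. 0.4·3.7·k^(0.4−1) = 0.116, so k_gold = (0.4·3.7/0.116)^(1/0.6) ≈ 69.6636.
y_gold = 3.7·69.6636^0.4 ≈ 20.2025, c_gold = y_gold − 0.116·k_gold ≈ 12.1215.
Gain: Δc = 12.1215 − 11.9645 ≈ 0.1570.

Δc ≈ 0.157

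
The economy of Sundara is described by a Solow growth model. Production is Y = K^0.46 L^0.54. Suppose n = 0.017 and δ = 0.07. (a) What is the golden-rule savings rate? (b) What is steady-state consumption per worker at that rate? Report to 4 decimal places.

(a) s_gold = 0.4600; (b) c_gold ≈ 2.2309

Capital per worker breaks even when investment replaces (n + δ)·k; here n + δ = 0.087.
For Cobb-Douglas, s_gold equals capital's share: s_gold = 0.46.
Setting f'(k) = n+δ gives 0.46·k^(0.46−1) = 0.087, hence k_gold = (0.46/0.087)^(1/0.54) ≈ 21.8439.
y_gold = 21.8439^0.46 ≈ 4.1314; c_gold = (1−0.46)·y_gold ≈ 2.2309.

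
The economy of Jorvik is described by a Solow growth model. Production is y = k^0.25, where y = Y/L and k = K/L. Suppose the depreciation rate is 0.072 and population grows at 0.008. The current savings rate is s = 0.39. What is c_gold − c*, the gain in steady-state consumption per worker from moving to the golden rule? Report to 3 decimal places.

Δc ≈ 0.062

The effective depreciation rate is n + δ = 0.008 + 0.072 = 0.08.
Current steady state (s = 0.39): k* = (0.39/0.08)^(1/0.75) ≈ 8.2661, y* = 8.2661^0.25 ≈ 1.6956, c* = (1−0.39)·1.6956 ≈ 1.0343.
Maximizing c = f(k) − (n+δ)·k gives f'(k) = n+δ, i.e. 0.25·k^(0.25−1) = 0.08, so k_gold = (0.25/0.08)^(1/0.75) ≈ 4.5688.
y_gold = 4.5688^0.25 ≈ 1.4620, c_gold = y_gold − 0.08·k_gold ≈ 1.0965.
Gain: Δc = 1.0965 − 1.0343 ≈ 0.0622.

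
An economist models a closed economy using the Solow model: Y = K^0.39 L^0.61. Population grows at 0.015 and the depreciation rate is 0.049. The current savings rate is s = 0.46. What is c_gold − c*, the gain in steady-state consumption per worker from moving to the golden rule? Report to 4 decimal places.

The effective depreciation rate is n + δ = 0.015 + 0.049 = 0.064.
Current steady state (s = 0.46): k* = (0.46/0.064)^(1/0.61) ≈ 25.3645, y* = 25.3645^0.39 ≈ 3.5290, c* = (1−0.46)·3.5290 ≈ 1.9056.
Maximizing c = f(k) − (n+δ)·k gives f'(k) = n+δ, i.e. 0.39·k^(0.39−1) = 0.064, so k_gold = (0.39/0.064)^(1/0.61) ≈ 19.3507.
y_gold = 19.3507^0.39 ≈ 3.1755, c_gold = y_gold − 0.064·k_gold ≈ 1.9371.
Gain: Δc = 1.9371 − 1.9056 ≈ 0.0314.

Δc ≈ 0.0314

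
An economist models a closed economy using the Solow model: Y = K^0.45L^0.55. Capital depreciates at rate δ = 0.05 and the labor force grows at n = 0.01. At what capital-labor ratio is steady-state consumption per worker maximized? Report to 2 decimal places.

k_gold ≈ 39.00

The effective depreciation rate is n + δ = 0.01 + 0.05 = 0.06.
Setting f'(k) = n+δ gives 0.45·k^(0.45−1) = 0.06, hence k_gold = (0.45/0.06)^(1/0.55) ≈ 38.9960.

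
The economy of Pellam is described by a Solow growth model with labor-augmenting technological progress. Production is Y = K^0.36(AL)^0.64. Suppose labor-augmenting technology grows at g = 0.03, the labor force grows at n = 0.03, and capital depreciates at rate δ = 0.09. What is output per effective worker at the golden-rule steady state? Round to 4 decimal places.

Break-even investment rate: n + g + δ = 0.03 + 0.03 + 0.09 = 0.15.
Maximizing c = f(k) − (n+g+δ)·k gives f'(k) = n+g+δ, i.e. 0.36·k^(0.36−1) = 0.15, so k_gold = (0.36/0.15)^(1/0.64) ≈ 3.9272.
Output: y_gold = k_gold^0.36 = 3.9272^0.36 ≈ 1.6363.

y_gold ≈ 1.6363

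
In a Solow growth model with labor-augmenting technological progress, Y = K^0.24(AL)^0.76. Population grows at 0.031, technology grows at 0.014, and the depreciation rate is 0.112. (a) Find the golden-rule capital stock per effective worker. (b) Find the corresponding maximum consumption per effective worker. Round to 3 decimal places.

(a) k_gold ≈ 1.748; (b) c_gold ≈ 0.869

Break-even investment rate: n + g + δ = 0.031 + 0.014 + 0.112 = 0.157.
Setting f'(k) = n+g+δ gives 0.24·k^(0.24−1) = 0.157, hence k_gold = (0.24/0.157)^(1/0.76) ≈ 1.7479.
y_gold = 1.7479^0.24 ≈ 1.1434; c_gold = y_gold − 0.157·k_gold ≈ 0.8690.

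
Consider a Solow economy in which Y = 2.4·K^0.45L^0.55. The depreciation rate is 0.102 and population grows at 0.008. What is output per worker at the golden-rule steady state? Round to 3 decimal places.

y_gold ≈ 15.555

The effective depreciation rate is n + δ = 0.008 + 0.102 = 0.11.
Setting f'(k) = n+δ gives 0.45·2.4·k^(0.45−1) = 0.11, hence k_gold = (0.45·2.4/0.11)^(1/0.55) ≈ 63.6345.
Output: y_gold = 2.4·k_gold^0.45 = 2.4·63.6345^0.45 ≈ 15.5551.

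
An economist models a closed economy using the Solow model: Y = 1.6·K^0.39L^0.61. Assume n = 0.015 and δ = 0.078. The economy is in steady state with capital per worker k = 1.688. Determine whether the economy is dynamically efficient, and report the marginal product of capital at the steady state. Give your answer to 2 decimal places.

Capital per worker breaks even when investment replaces (n + δ)·k; here n + δ = 0.093.
MPK = 0.39·1.6·k^(0.39−1) = 0.39·1.6·1.688^(-0.61) ≈ 0.4534.
MPK > 0.093, so the economy is dynamically efficient (under-saving).

dynamically efficient; MPK ≈ 0.45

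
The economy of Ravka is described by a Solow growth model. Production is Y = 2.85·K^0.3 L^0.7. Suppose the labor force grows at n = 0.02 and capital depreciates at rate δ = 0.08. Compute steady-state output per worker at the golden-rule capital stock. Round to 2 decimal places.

y_gold ≈ 7.15

Capital per worker breaks even when investment replaces (n + δ)·k; here n + δ = 0.1.
Setting f'(k) = n+δ gives 0.3·2.85·k^(0.3−1) = 0.1, hence k_gold = (0.3·2.85/0.1)^(1/0.7) ≈ 21.4477.
Output: y_gold = 2.85·k_gold^0.3 = 2.85·21.4477^0.3 ≈ 7.1492.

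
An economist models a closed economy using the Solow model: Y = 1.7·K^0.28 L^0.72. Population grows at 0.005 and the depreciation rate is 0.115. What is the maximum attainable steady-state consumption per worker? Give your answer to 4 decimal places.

c_gold ≈ 2.0917

Capital per worker breaks even when investment replaces (n + δ)·k; here n + δ = 0.12.
At the golden rule the marginal product of capital equals n+δ: 0.28·1.7·k^(0.28−1) = 0.12. Solving, k_gold = (0.28·1.7/0.12)^(1/0.72) ≈ 6.7787.
y_gold = 1.7·6.7787^0.28 ≈ 2.9052.
c_gold = y_gold − (n+δ)·k_gold = 2.9052 − 0.12·6.7787 ≈ 2.0917.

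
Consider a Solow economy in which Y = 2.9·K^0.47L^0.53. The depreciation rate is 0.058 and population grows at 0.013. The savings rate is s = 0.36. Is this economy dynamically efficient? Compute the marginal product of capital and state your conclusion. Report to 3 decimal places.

The effective depreciation rate is n + δ = 0.013 + 0.058 = 0.071.
Steady-state k*: s·A·k^0.47 = 0.071·k gives k* = (0.36·2.9/0.071)^(1/0.53) ≈ 159.4854.
MPK = 0.47·2.9·159.4854^(-0.53) ≈ 0.0927.
MPK > n+δ = 0.071, so the economy is dynamically efficient (under-saving).

dynamically efficient; MPK ≈ 0.093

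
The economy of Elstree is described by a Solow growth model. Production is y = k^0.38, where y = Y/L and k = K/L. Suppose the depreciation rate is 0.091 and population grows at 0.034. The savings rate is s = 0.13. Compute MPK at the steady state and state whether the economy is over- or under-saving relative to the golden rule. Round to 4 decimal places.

under-saving; MPK ≈ 0.3654

Break-even investment rate: n + δ = 0.034 + 0.091 = 0.125.
Steady-state k*: s·k^0.38 = 0.125·k gives k* = (0.13/0.125)^(1/0.62) ≈ 1.0653.
MPK = 0.38·1.0653^(-0.62) ≈ 0.3654.
MPK > n+δ = 0.125, so the economy is dynamically efficient (under-saving).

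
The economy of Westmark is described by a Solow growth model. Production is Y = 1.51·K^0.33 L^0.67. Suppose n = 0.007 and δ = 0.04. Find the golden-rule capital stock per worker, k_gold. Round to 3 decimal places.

Break-even investment rate: n + δ = 0.007 + 0.04 = 0.047.
At the golden rule the marginal product of capital equals n+δ: 0.33·1.51·k^(0.33−1) = 0.047. Solving, k_gold = (0.33·1.51/0.047)^(1/0.67) ≈ 33.9186.

k_gold ≈ 33.919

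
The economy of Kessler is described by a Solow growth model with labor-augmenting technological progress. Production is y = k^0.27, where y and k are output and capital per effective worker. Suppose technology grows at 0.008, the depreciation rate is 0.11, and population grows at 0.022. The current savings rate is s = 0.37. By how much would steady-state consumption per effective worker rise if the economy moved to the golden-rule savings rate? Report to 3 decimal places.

Break-even investment rate: n + g + δ = 0.022 + 0.008 + 0.11 = 0.14.
Current steady state (s = 0.37): k* = (0.37/0.14)^(1/0.73) ≈ 3.7860, y* = 3.7860^0.27 ≈ 1.4325, c* = (1−0.37)·1.4325 ≈ 0.9025.
Setting f'(k) = n+g+δ gives 0.27·k^(0.27−1) = 0.14, hence k_gold = (0.27/0.14)^(1/0.73) ≈ 2.4589.
y_gold = 2.4589^0.27 ≈ 1.2750, c_gold = y_gold − 0.14·k_gold ≈ 0.9307.
Gain: Δc = 0.9307 − 0.9025 ≈ 0.0282.

Δc ≈ 0.028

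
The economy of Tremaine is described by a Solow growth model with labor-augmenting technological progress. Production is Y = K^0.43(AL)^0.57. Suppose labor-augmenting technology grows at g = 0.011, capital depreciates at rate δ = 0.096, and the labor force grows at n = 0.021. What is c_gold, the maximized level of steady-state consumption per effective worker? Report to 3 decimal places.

Break-even investment rate: n + g + δ = 0.021 + 0.011 + 0.096 = 0.128.
At the golden rule the marginal product of capital equals n+g+δ: 0.43·k^(0.43−1) = 0.128. Solving, k_gold = (0.43/0.128)^(1/0.57) ≈ 8.3803.
y_gold = 8.3803^0.43 ≈ 2.4946.
c_gold = y_gold − (n+g+δ)·k_gold = 2.4946 − 0.128·8.3803 ≈ 1.4219.

c_gold ≈ 1.422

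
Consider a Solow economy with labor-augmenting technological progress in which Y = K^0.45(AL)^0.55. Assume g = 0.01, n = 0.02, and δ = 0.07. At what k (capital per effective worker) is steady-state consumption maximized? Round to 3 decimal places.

Break-even investment rate: n + g + δ = 0.02 + 0.01 + 0.07 = 0.1.
Maximizing c = f(k) − (n+g+δ)·k gives f'(k) = n+g+δ, i.e. 0.45·k^(0.45−1) = 0.1, so k_gold = (0.45/0.1)^(1/0.55) ≈ 15.4049.

k_gold ≈ 15.405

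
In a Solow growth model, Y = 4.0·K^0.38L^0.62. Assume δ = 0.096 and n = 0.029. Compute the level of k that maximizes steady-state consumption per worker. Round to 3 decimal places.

Capital per worker breaks even when investment replaces (n + δ)·k; here n + δ = 0.125.
Golden rule sets MPK = n+δ: 0.38·4.0·k^(0.38−1) = 0.125, so k_gold = (0.38·4.0/0.125)^(1/0.62) ≈ 56.2203.

k_gold ≈ 56.220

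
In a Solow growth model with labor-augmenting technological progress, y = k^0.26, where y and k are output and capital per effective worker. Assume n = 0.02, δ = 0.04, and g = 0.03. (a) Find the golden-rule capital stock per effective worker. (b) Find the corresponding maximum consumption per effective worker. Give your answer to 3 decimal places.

(a) k_gold ≈ 4.194; (b) c_gold ≈ 1.074

Break-even investment rate: n + g + δ = 0.02 + 0.03 + 0.04 = 0.09.
At the golden rule the marginal product of capital equals n+g+δ: 0.26·k^(0.26−1) = 0.09. Solving, k_gold = (0.26/0.09)^(1/0.74) ≈ 4.1938.
y_gold = 4.1938^0.26 ≈ 1.4517; c_gold = y_gold − 0.09·k_gold ≈ 1.0743.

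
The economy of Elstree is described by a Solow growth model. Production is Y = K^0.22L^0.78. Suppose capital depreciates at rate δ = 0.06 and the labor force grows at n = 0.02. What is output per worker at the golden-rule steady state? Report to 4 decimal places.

n + δ = 0.02 + 0.06 = 0.08.
Golden rule sets MPK = n+δ: 0.22·k^(0.22−1) = 0.08, so k_gold = (0.22/0.08)^(1/0.78) ≈ 3.6580.
Output: y_gold = k_gold^0.22 = 3.6580^0.22 ≈ 1.3302.

y_gold ≈ 1.3302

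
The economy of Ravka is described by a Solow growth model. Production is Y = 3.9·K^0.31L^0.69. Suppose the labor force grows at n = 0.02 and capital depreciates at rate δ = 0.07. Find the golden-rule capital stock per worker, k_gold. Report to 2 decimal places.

Capital per worker breaks even when investment replaces (n + δ)·k; here n + δ = 0.09.
Setting f'(k) = n+δ gives 0.31·3.9·k^(0.31−1) = 0.09, hence k_gold = (0.31·3.9/0.09)^(1/0.69) ≈ 43.1568.

k_gold ≈ 43.16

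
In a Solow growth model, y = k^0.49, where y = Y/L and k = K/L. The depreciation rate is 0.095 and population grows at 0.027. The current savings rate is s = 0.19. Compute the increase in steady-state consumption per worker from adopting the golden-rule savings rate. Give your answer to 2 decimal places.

n + δ = 0.027 + 0.095 = 0.122.
Current steady state (s = 0.19): k* = (0.19/0.122)^(1/0.51) ≈ 2.3837, y* = 2.3837^0.49 ≈ 1.5306, c* = (1−0.19)·1.5306 ≈ 1.2397.
At the golden rule the marginal product of capital equals n+δ: 0.49·k^(0.49−1) = 0.122. Solving, k_gold = (0.49/0.122)^(1/0.51) ≈ 15.2754.
y_gold = 15.2754^0.49 ≈ 3.8033, c_gold = y_gold − 0.122·k_gold ≈ 1.9397.
Gain: Δc = 1.9397 − 1.2397 ≈ 0.6999.

Δc ≈ 0.70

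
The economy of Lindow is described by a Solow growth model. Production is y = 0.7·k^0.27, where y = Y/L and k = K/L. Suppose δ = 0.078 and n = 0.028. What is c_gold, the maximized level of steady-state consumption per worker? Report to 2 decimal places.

The effective depreciation rate is n + δ = 0.028 + 0.078 = 0.106.
At the golden rule the marginal product of capital equals n+δ: 0.27·0.7·k^(0.27−1) = 0.106. Solving, k_gold = (0.27·0.7/0.106)^(1/0.73) ≈ 2.2083.
y_gold = 0.7·2.2083^0.27 ≈ 0.8669.
c_gold = y_gold − (n+δ)·k_gold = 0.8669 − 0.106·2.2083 ≈ 0.6329.

c_gold ≈ 0.63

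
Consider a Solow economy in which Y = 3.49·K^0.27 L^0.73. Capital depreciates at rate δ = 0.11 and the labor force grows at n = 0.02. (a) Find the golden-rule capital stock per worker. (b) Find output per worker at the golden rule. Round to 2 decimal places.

(a) k_gold ≈ 15.08; (b) y_gold ≈ 7.26

The effective depreciation rate is n + δ = 0.02 + 0.11 = 0.13.
Setting f'(k) = n+δ gives 0.27·3.49·k^(0.27−1) = 0.13, hence k_gold = (0.27·3.49/0.13)^(1/0.73) ≈ 15.0806.
y_gold = 3.49·15.0806^0.27 ≈ 7.2610.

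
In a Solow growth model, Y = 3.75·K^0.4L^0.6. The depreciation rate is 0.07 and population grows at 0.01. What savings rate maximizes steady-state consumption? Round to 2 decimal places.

The effective depreciation rate is n + δ = 0.01 + 0.07 = 0.08.
At the golden rule MPK = n+δ, and in any Cobb-Douglas steady state s = (n+δ)·k/y = MPK·k/y = capital's share 0.4.

s_gold = 0.40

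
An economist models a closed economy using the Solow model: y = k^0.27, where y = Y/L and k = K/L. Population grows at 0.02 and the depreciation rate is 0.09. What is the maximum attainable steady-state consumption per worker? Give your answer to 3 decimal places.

n + δ = 0.02 + 0.09 = 0.11.
Setting f'(k) = n+δ gives 0.27·k^(0.27−1) = 0.11, hence k_gold = (0.27/0.11)^(1/0.73) ≈ 3.4214.
y_gold = 3.4214^0.27 ≈ 1.3939.
c_gold = y_gold − (n+δ)·k_gold = 1.3939 − 0.11·3.4214 ≈ 1.0176.

c_gold ≈ 1.018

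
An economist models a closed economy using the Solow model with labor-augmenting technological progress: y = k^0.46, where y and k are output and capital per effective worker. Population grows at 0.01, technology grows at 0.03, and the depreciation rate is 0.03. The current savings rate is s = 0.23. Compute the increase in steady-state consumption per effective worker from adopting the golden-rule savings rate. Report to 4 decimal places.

Δc ≈ 0.5636

Capital per effective worker breaks even when investment replaces (n + g + δ)·k; here n + g + δ = 0.07.
Current steady state (s = 0.23): k* = (0.23/0.07)^(1/0.54) ≈ 9.0515, y* = 9.0515^0.46 ≈ 2.7548, c* = (1−0.23)·2.7548 ≈ 2.1212.
At the golden rule the marginal product of capital equals n+g+δ: 0.46·k^(0.46−1) = 0.07. Solving, k_gold = (0.46/0.07)^(1/0.54) ≈ 32.6727.
y_gold = 32.6727^0.46 ≈ 4.9719, c_gold = y_gold − 0.07·k_gold ≈ 2.6848.
Gain: Δc = 2.6848 − 2.1212 ≈ 0.5636.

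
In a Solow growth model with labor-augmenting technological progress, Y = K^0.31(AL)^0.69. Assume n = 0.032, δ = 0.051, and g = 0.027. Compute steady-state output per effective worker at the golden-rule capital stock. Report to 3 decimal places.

y_gold ≈ 1.593

n + g + δ = 0.032 + 0.027 + 0.051 = 0.11.
Maximizing c = f(k) − (n+g+δ)·k gives f'(k) = n+g+δ, i.e. 0.31·k^(0.31−1) = 0.11, so k_gold = (0.31/0.11)^(1/0.69) ≈ 4.4888.
Output: y_gold = k_gold^0.31 = 4.4888^0.31 ≈ 1.5928.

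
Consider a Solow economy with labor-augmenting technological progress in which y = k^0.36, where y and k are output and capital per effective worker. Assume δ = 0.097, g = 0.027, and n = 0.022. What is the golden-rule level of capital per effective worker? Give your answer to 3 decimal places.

k_gold ≈ 4.097

The effective depreciation rate is n + g + δ = 0.022 + 0.027 + 0.097 = 0.146.
Golden rule sets MPK = n+g+δ: 0.36·k^(0.36−1) = 0.146, so k_gold = (0.36/0.146)^(1/0.64) ≈ 4.0966.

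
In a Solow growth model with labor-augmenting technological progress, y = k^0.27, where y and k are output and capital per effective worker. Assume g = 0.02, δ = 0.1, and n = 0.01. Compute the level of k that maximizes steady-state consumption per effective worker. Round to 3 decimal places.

k_gold ≈ 2.722

Capital per effective worker breaks even when investment replaces (n + g + δ)·k; here n + g + δ = 0.13.
Golden rule sets MPK = n+g+δ: 0.27·k^(0.27−1) = 0.13, so k_gold = (0.27/0.13)^(1/0.73) ≈ 2.7216.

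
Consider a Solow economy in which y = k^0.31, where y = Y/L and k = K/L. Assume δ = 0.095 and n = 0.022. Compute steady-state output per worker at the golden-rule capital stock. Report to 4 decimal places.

y_gold ≈ 1.5493

Break-even investment rate: n + δ = 0.022 + 0.095 = 0.117.
Golden rule sets MPK = n+δ: 0.31·k^(0.31−1) = 0.117, so k_gold = (0.31/0.117)^(1/0.69) ≈ 4.1049.
Output: y_gold = k_gold^0.31 = 4.1049^0.31 ≈ 1.5493.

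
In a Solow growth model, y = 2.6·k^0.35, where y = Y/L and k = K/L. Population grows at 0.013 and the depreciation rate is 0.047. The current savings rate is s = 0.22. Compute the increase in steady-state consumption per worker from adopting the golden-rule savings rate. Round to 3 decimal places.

n + δ = 0.013 + 0.047 = 0.06.
Current steady state (s = 0.22): k* = (0.22·2.6/0.06)^(1/0.65) ≈ 32.1019, y* = 2.6·32.1019^0.35 ≈ 8.7551, c* = (1−0.22)·8.7551 ≈ 6.8289.
At the golden rule the marginal product of capital equals n+δ: 0.35·2.6·k^(0.35−1) = 0.06. Solving, k_gold = (0.35·2.6/0.06)^(1/0.65) ≈ 65.5774.
y_gold = 2.6·65.5774^0.35 ≈ 11.2418, c_gold = y_gold − 0.06·k_gold ≈ 7.3072.
Gain: Δc = 7.3072 − 6.8289 ≈ 0.4782.

Δc ≈ 0.478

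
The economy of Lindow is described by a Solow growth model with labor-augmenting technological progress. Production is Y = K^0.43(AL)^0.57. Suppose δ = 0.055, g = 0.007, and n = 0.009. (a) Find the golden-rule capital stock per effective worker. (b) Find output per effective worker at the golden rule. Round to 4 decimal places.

(a) k_gold ≈ 23.5667; (b) y_gold ≈ 3.8912

Break-even investment rate: n + g + δ = 0.009 + 0.007 + 0.055 = 0.071.
Maximizing c = f(k) − (n+g+δ)·k gives f'(k) = n+g+δ, i.e. 0.43·k^(0.43−1) = 0.071, so k_gold = (0.43/0.071)^(1/0.57) ≈ 23.5667.
y_gold = 23.5667^0.43 ≈ 3.8912.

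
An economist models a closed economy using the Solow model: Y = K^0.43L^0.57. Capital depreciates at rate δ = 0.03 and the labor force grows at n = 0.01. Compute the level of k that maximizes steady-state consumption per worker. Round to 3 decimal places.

k_gold ≈ 64.489

Break-even investment rate: n + δ = 0.01 + 0.03 = 0.04.
Maximizing c = f(k) − (n+δ)·k gives f'(k) = n+δ, i.e. 0.43·k^(0.43−1) = 0.04, so k_gold = (0.43/0.04)^(1/0.57) ≈ 64.4894.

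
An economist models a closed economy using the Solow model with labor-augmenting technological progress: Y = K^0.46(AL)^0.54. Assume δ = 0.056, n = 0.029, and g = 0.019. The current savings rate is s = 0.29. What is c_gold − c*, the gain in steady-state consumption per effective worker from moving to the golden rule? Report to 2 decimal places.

Break-even investment rate: n + g + δ = 0.029 + 0.019 + 0.056 = 0.104.
Current steady state (s = 0.29): k* = (0.29/0.104)^(1/0.54) ≈ 6.6796, y* = 6.6796^0.46 ≈ 2.3954, c* = (1−0.29)·2.3954 ≈ 1.7008.
Golden rule sets MPK = n+g+δ: 0.46·k^(0.46−1) = 0.104, so k_gold = (0.46/0.104)^(1/0.54) ≈ 15.6959.
y_gold = 15.6959^0.46 ≈ 3.5486, c_gold = y_gold − 0.104·k_gold ≈ 1.9163.
Gain: Δc = 1.9163 − 1.7008 ≈ 0.2155.

Δc ≈ 0.22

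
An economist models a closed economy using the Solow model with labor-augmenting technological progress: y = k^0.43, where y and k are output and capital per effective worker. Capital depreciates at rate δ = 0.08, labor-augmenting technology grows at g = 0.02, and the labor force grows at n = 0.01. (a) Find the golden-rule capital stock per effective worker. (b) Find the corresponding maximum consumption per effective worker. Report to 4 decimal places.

(a) k_gold ≈ 10.9328; (b) c_gold ≈ 1.5941

The effective depreciation rate is n + g + δ = 0.01 + 0.02 + 0.08 = 0.11.
At the golden rule the marginal product of capital equals n+g+δ: 0.43·k^(0.43−1) = 0.11. Solving, k_gold = (0.43/0.11)^(1/0.57) ≈ 10.9328.
y_gold = 10.9328^0.43 ≈ 2.7968; c_gold = y_gold − 0.11·k_gold ≈ 1.5941.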